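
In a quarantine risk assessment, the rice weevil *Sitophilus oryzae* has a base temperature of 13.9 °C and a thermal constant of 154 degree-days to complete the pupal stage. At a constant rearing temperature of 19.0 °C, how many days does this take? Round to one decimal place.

30.2 days

Daily accumulation = 19.0 − 13.9 = 5.1 DD/day.
Duration = 154 / 5.1 = 30.196 ≈ 30.2 days.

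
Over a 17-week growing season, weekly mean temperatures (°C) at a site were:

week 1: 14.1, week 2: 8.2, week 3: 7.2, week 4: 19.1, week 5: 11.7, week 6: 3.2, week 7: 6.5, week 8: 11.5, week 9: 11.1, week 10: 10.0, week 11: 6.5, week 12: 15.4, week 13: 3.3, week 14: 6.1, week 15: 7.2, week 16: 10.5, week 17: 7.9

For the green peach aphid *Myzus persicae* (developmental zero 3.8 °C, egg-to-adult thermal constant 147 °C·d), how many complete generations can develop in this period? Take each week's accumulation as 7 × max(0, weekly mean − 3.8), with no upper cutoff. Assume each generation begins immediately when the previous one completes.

4 generations

Weekly DD (7 × max(0, T̄ − 3.8)): 72.1, 30.8, 23.8, 107.1, 55.3, 0.0, 18.9, 53.9, 51.1, 43.4, 18.9, 81.2, 0.0, 16.1, 23.8, 46.9, 28.7.
Season total = 672.0 DD.
Complete generations = ⌊672.0 / 147⌋ = 4.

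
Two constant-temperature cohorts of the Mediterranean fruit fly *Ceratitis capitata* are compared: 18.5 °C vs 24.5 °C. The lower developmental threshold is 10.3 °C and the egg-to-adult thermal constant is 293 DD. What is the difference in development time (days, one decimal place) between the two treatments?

At 18.5 °C: 293 / (18.5 − 10.3) = 293 / 8.2 = 35.732 d.
At 24.5 °C: 293 / (24.5 − 10.3) = 293 / 14.2 = 20.634 d.
Difference = |35.732 − 20.634| = 15.098 ≈ 15.1 days.

15.1 days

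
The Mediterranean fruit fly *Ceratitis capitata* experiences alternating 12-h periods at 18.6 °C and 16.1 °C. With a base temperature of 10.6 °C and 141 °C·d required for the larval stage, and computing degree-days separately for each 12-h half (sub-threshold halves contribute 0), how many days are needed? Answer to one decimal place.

20.9 days

Day half: max(0, 18.6 − 10.6) × 0.5 = 8.0 × 0.5 = 4.00 DD.
Night half: max(0, 16.1 − 10.6) × 0.5 = 5.5 × 0.5 = 2.75 DD.
Per 24 h: 6.75 DD/day.
Duration = 141 / 6.75 = 20.889 ≈ 20.9 days.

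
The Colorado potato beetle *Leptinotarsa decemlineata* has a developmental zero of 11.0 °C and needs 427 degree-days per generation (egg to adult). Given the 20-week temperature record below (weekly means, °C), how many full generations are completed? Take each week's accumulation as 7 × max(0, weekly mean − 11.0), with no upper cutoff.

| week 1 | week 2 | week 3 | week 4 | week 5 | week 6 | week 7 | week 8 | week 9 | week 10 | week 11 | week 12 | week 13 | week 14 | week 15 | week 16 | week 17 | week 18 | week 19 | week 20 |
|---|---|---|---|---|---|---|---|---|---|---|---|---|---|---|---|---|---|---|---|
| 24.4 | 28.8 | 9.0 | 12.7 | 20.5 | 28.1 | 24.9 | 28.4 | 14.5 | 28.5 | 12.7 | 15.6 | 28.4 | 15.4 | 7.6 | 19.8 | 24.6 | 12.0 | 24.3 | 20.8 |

Weekly DD (7 × max(0, T̄ − 11.0)): 93.8, 124.6, 0.0, 11.9, 66.5, 119.7, 97.3, 121.8, 24.5, 122.5, 11.9, 32.2, 121.8, 30.8, 0.0, 61.6, 95.2, 7.0, 93.1, 68.6.
Season total = 1304.8 DD.
Complete generations = ⌊1304.8 / 427⌋ = 3.

3 generations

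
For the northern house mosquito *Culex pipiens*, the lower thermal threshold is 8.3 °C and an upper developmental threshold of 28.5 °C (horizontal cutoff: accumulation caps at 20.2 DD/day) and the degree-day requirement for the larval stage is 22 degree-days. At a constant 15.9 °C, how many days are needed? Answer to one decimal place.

Daily accumulation = 15.9 − 8.3 = 7.6 DD/day.
Duration = 22 / 7.6 = 2.895 ≈ 2.9 days.

2.9 days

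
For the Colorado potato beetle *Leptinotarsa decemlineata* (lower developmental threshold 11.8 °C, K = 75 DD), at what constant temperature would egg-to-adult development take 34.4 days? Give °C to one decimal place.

14.0 °C

Required daily accumulation = 75 / 34.4 = 2.180 DD/day.
T = T_base + 2.180 = 11.8 + 2.180 = 13.980 ≈ 14.0 °C.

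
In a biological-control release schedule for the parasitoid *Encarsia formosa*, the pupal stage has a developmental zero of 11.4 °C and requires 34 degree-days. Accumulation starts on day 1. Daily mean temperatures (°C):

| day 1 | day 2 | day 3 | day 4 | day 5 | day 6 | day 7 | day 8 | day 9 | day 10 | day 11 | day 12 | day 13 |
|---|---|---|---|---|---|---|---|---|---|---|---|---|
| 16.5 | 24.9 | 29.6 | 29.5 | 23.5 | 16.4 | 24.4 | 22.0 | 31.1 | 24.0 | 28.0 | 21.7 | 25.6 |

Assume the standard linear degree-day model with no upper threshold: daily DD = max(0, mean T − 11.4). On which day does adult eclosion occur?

day 3

Daily DD above 11.4 °C: 5.1, 13.5, 18.2, 18.1, 12.1, 5.0, 13.0, 10.6, 19.7, 12.6, 16.6, 10.3, 14.2.
Cumulative: 5.1, 18.6, 36.8, 54.9, 67.0, 72.0, 85.0, 95.6, 115.3, 127.9, 144.5, 154.8, 169.0.
The total first reaches 34 DD on day 3.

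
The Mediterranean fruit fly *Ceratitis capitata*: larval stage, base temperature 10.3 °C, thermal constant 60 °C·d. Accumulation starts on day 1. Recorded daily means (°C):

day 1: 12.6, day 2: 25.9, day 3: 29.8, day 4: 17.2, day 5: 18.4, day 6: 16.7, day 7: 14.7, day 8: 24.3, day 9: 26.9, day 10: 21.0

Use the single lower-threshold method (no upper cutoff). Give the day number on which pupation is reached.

day 7

Daily DD above 10.3 °C: 2.3, 15.6, 19.5, 6.9, 8.1, 6.4, 4.4, 14.0, 16.6, 10.7.
Cumulative: 2.3, 17.9, 37.4, 44.3, 52.4, 58.8, 63.2, 77.2, 93.8, 104.5.
The total first reaches 60 DD on day 7.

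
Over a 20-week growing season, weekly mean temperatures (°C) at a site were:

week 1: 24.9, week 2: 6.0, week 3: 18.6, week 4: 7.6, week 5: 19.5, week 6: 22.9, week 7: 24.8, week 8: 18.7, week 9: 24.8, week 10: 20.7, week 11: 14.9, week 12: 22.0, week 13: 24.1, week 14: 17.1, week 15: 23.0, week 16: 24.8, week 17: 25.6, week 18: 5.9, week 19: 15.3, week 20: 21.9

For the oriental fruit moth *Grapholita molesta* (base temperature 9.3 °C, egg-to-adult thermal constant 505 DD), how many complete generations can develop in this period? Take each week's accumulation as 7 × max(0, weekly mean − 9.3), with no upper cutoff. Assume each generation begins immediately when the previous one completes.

Weekly DD (7 × max(0, T̄ − 9.3)): 109.2, 0.0, 65.1, 0.0, 71.4, 95.2, 108.5, 65.8, 108.5, 79.8, 39.2, 88.9, 103.6, 54.6, 95.9, 108.5, 114.1, 0.0, 42.0, 88.2.
Season total = 1438.5 DD.
Complete generations = ⌊1438.5 / 505⌋ = 2.

2 generations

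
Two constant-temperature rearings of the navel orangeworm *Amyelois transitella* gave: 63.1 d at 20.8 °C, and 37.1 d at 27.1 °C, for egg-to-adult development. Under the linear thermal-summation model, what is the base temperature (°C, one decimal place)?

11.8 °C

Under the model K = D·(T − T_b), so D₁·(T₁ − T_b) = D₂·(T₂ − T_b).
63.1·(20.8 − T_b) = 37.1·(27.1 − T_b)
T_b = (63.1·20.8 − 37.1·27.1) / (63.1 − 37.1) = 307.07 / 26.0 = 11.810 °C ≈ 11.8 °C.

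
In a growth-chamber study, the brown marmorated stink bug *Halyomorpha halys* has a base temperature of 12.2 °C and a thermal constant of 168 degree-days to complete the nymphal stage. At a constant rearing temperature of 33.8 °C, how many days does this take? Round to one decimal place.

7.8 days

Daily accumulation = 33.8 − 12.2 = 21.6 DD/day.
Duration = 168 / 21.6 = 7.778 ≈ 7.8 days.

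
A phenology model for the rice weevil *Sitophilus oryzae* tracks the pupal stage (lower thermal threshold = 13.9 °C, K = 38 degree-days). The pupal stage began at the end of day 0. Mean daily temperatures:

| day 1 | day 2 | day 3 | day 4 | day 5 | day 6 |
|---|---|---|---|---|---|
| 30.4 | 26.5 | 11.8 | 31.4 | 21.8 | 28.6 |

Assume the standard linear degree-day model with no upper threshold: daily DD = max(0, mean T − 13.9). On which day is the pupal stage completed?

day 4

Daily DD above 13.9 °C: 16.5, 12.6, 0.0, 17.5, 7.9, 14.7.
Cumulative: 16.5, 29.1, 29.1, 46.6, 54.5, 69.2.
The total first reaches 38 DD on day 4.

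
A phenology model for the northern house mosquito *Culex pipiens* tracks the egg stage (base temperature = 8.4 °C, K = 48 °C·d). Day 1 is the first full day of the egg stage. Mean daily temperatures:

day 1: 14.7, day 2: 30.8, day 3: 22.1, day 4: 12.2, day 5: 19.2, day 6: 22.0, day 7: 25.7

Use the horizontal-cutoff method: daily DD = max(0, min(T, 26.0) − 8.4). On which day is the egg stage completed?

Daily DD above 8.4 °C (capped at 17.6): 6.3, 17.6, 13.7, 3.8, 10.8, 13.6, 17.3.
Cumulative: 6.3, 23.9, 37.6, 41.4, 52.2, 65.8, 83.1.
The total first reaches 48 DD on day 5.

day 5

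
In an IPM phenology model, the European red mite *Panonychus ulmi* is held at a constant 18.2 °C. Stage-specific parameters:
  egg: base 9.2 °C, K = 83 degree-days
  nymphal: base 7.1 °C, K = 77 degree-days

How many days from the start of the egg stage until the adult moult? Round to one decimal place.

egg: 83 / (18.2 − 9.2) = 83 / 9.0 = 9.222 d.
nymphal: 77 / (18.2 − 7.1) = 77 / 11.1 = 6.937 d.
Sum = 16.159 ≈ 16.2 days.

16.2 days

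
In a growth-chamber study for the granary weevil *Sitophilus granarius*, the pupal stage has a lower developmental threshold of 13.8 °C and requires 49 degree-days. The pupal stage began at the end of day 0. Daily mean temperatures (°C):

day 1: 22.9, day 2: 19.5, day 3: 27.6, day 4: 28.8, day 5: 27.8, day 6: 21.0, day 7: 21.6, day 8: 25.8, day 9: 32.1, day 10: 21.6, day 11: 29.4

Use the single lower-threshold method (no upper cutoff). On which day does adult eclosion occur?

day 5

Daily DD above 13.8 °C: 9.1, 5.7, 13.8, 15.0, 14.0, 7.2, 7.8, 12.0, 18.3, 7.8, 15.6.
Cumulative: 9.1, 14.8, 28.6, 43.6, 57.6, 64.8, 72.6, 84.6, 102.9, 110.7, 126.3.
The total first reaches 49 DD on day 5.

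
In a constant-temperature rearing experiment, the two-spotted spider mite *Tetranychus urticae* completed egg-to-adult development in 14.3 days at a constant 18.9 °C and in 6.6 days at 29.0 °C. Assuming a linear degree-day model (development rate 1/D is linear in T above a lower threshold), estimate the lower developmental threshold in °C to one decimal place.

10.2 °C

Linear rate model ⇒ the product D·(T − T_b) is constant across temperatures.
14.3·(18.9 − T_b) = 6.6·(29.0 − T_b)
T_b = (14.3·18.9 − 6.6·29.0) / (14.3 − 6.6) = 78.87 / 7.7 = 10.243 °C ≈ 10.2 °C.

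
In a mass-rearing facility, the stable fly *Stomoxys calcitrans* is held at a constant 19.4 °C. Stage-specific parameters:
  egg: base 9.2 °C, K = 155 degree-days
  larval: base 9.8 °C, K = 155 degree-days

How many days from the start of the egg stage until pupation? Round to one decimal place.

31.3 days

egg: 155 / (19.4 − 9.2) = 155 / 10.2 = 15.196 d.
larval: 155 / (19.4 − 9.8) = 155 / 9.6 = 16.146 d.
Sum = 31.342 ≈ 31.3 days.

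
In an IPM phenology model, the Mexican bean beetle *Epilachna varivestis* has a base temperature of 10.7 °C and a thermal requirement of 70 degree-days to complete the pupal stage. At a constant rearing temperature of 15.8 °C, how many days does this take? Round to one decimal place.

Daily accumulation = 15.8 − 10.7 = 5.1 DD/day.
Duration = 70 / 5.1 = 13.725 ≈ 13.7 days.

13.7 days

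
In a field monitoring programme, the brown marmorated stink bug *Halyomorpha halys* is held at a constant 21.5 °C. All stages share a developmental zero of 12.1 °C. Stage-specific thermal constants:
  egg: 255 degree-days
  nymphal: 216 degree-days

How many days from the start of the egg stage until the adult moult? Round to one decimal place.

Daily accumulation at 21.5 °C = 21.5 − 12.1 = 9.4 DD/day.
Total K = 255 + 216 = 471 DD.
Total duration = 471 / 9.4 = 50.106 ≈ 50.1 days.

50.1 days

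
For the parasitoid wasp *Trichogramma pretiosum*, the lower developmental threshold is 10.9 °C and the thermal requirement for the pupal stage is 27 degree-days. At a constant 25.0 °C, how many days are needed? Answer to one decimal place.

1.9 days

Daily accumulation = 25.0 − 10.9 = 14.1 DD/day.
Duration = 27 / 14.1 = 1.915 ≈ 1.9 days.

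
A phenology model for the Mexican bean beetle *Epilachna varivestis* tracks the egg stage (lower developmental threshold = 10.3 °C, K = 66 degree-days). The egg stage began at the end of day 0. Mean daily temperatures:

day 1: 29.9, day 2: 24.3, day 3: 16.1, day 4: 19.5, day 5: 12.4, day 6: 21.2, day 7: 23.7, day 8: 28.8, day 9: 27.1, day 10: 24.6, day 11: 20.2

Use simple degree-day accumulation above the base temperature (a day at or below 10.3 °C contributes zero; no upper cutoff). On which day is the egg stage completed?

Daily DD above 10.3 °C: 19.6, 14.0, 5.8, 9.2, 2.1, 10.9, 13.4, 18.5, 16.8, 14.3, 9.9.
Cumulative: 19.6, 33.6, 39.4, 48.6, 50.7, 61.6, 75.0, 93.5, 110.3, 124.6, 134.5.
The total first reaches 66 DD on day 7.

day 7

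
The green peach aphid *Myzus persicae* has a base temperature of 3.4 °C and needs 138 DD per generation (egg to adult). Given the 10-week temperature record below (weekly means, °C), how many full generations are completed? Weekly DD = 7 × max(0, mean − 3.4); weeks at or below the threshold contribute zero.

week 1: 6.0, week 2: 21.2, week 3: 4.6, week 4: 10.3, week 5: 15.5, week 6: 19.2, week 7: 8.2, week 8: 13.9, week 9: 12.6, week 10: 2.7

4 generations

Weekly DD (7 × max(0, T̄ − 3.4)): 18.2, 124.6, 8.4, 48.3, 84.7, 110.6, 33.6, 73.5, 64.4, 0.0.
Season total = 566.3 DD.
Complete generations = ⌊566.3 / 138⌋ = 4.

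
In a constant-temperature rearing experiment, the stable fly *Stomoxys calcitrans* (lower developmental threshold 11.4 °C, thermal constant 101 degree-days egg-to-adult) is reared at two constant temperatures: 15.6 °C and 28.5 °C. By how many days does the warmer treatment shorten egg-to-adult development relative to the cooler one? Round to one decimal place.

18.1 days

At 15.6 °C: 101 / (15.6 − 11.4) = 101 / 4.2 = 24.048 d.
At 28.5 °C: 101 / (28.5 − 11.4) = 101 / 17.1 = 5.906 d.
Difference = |24.048 − 5.906| = 18.141 ≈ 18.1 days.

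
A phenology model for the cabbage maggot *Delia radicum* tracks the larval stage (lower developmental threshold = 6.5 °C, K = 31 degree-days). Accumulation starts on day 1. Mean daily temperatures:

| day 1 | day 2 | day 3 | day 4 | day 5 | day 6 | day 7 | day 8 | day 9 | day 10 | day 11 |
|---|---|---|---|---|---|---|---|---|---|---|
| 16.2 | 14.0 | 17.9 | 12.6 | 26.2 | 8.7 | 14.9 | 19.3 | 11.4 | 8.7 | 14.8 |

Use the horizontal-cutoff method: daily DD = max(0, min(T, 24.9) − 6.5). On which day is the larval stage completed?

Daily DD above 6.5 °C (capped at 18.4): 9.7, 7.5, 11.4, 6.1, 18.4, 2.2, 8.4, 12.8, 4.9, 2.2, 8.3.
Cumulative: 9.7, 17.2, 28.6, 34.7, 53.1, 55.3, 63.7, 76.5, 81.4, 83.6, 91.9.
The total first reaches 31 DD on day 4.

day 4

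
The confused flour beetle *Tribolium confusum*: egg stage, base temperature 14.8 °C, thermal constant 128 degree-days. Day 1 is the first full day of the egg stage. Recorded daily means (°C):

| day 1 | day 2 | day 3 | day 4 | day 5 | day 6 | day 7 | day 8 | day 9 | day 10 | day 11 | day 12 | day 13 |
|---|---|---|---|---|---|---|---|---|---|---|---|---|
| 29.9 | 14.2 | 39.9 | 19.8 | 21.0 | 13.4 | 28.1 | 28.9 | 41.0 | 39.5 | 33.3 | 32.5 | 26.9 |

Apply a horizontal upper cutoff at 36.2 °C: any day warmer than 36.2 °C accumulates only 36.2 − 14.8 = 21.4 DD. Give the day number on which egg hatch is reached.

Daily DD above 14.8 °C (capped at 21.4): 15.1, 0.0, 21.4, 5.0, 6.2, 0.0, 13.3, 14.1, 21.4, 21.4, 18.5, 17.7, 12.1.
Cumulative: 15.1, 15.1, 36.5, 41.5, 47.7, 47.7, 61.0, 75.1, 96.5, 117.9, 136.4, 154.1, 166.2.
The total first reaches 128 DD on day 11.

day 11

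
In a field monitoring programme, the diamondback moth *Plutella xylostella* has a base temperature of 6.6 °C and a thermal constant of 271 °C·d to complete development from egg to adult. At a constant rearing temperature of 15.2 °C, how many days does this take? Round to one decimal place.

31.5 days

Daily accumulation = 15.2 − 6.6 = 8.6 DD/day.
Duration = 271 / 8.6 = 31.512 ≈ 31.5 days.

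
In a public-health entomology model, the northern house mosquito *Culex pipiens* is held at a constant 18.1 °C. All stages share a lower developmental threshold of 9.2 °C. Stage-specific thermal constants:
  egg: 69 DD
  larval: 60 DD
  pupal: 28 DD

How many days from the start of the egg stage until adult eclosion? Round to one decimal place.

17.6 days

Daily accumulation at 18.1 °C = 18.1 − 9.2 = 8.9 DD/day.
Total K = 69 + 60 + 28 = 157 DD.
Total duration = 157 / 8.9 = 17.640 ≈ 17.6 days.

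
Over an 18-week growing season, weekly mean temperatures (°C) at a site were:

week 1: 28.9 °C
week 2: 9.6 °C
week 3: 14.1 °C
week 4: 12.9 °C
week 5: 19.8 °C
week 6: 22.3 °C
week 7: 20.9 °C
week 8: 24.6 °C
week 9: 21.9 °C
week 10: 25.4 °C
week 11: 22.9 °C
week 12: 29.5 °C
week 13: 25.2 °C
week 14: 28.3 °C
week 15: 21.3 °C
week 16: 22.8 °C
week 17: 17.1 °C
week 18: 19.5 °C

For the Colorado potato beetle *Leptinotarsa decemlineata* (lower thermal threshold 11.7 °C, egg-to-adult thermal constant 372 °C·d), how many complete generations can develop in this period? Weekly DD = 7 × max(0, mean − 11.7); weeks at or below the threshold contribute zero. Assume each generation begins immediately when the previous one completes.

Weekly DD (7 × max(0, T̄ − 11.7)): 120.4, 0.0, 16.8, 8.4, 56.7, 74.2, 64.4, 90.3, 71.4, 95.9, 78.4, 124.6, 94.5, 116.2, 67.2, 77.7, 37.8, 54.6.
Season total = 1249.5 DD.
Complete generations = ⌊1249.5 / 372⌋ = 3.

3 generations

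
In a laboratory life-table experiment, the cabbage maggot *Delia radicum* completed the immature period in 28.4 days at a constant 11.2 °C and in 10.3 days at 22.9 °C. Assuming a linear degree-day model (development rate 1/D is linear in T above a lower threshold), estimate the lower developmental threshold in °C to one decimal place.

Equal thermal constants: D₁(T₁ − T_b) = D₂(T₂ − T_b).
28.4·(11.2 − T_b) = 10.3·(22.9 − T_b)
T_b = (28.4·11.2 − 10.3·22.9) / (28.4 − 10.3) = 82.21 / 18.1 = 4.542 °C ≈ 4.5 °C.

4.5 °C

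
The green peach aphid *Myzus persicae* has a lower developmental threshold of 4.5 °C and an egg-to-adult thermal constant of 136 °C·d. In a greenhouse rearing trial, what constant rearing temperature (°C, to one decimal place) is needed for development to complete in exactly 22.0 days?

Required daily accumulation = 136 / 22.0 = 6.182 DD/day.
T = T_base + 6.182 = 4.5 + 6.182 = 10.682 ≈ 10.7 °C.

10.7 °C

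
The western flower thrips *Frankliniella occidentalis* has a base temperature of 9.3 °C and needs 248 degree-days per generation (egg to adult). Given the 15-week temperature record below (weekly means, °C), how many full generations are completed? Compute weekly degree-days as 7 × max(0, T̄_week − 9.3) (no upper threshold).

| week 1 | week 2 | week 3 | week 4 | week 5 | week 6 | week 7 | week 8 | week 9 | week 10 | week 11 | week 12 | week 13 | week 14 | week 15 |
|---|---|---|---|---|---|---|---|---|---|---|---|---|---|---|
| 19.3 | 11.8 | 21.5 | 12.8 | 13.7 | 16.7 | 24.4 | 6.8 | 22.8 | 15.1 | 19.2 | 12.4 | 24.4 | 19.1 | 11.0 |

Weekly DD (7 × max(0, T̄ − 9.3)): 70.0, 17.5, 85.4, 24.5, 30.8, 51.8, 105.7, 0.0, 94.5, 40.6, 69.3, 21.7, 105.7, 68.6, 11.9.
Season total = 798.0 DD.
Complete generations = ⌊798.0 / 248⌋ = 3.

3 generations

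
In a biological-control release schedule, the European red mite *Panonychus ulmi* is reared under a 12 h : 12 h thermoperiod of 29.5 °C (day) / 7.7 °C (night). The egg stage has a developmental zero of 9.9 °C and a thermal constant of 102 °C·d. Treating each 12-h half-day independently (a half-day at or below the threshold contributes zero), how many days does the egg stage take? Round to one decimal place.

10.4 days

Day half: max(0, 29.5 − 9.9) × 0.5 = 19.6 × 0.5 = 9.80 DD.
Night half: max(0, 7.7 − 9.9) × 0.5 = 0.0 × 0.5 = 0.00 DD.
Per 24 h: 9.80 DD/day.
Duration = 102 / 9.80 = 10.408 ≈ 10.4 days.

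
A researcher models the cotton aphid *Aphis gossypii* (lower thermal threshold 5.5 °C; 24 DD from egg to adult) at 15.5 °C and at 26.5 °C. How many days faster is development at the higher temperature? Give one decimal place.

At 15.5 °C: 24 / (15.5 − 5.5) = 24 / 10.0 = 2.400 d.
At 26.5 °C: 24 / (26.5 − 5.5) = 24 / 21.0 = 1.143 d.
Difference = |2.400 − 1.143| = 1.257 ≈ 1.3 days.

1.3 days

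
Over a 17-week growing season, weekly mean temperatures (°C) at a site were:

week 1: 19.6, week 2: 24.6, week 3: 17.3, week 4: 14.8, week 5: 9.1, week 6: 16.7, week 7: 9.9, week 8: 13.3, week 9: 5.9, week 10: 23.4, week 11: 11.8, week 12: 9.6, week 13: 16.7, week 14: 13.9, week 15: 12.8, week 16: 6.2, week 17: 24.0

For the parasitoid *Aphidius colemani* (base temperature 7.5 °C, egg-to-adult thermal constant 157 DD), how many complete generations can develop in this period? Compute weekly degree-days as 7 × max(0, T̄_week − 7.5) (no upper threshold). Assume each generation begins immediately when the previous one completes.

5 generations

Weekly DD (7 × max(0, T̄ − 7.5)): 84.7, 119.7, 68.6, 51.1, 11.2, 64.4, 16.8, 40.6, 0.0, 111.3, 30.1, 14.7, 64.4, 44.8, 37.1, 0.0, 115.5.
Season total = 875.0 DD.
Complete generations = ⌊875.0 / 157⌋ = 5.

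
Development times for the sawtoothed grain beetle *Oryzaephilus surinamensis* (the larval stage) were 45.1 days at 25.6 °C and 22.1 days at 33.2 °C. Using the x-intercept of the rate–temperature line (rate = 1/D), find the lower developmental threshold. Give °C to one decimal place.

18.3 °C

Under the model K = D·(T − T_b), so D₁·(T₁ − T_b) = D₂·(T₂ − T_b).
45.1·(25.6 − T_b) = 22.1·(33.2 − T_b)
T_b = (45.1·25.6 − 22.1·33.2) / (45.1 − 22.1) = 420.84 / 23.0 = 18.297 °C ≈ 18.3 °C.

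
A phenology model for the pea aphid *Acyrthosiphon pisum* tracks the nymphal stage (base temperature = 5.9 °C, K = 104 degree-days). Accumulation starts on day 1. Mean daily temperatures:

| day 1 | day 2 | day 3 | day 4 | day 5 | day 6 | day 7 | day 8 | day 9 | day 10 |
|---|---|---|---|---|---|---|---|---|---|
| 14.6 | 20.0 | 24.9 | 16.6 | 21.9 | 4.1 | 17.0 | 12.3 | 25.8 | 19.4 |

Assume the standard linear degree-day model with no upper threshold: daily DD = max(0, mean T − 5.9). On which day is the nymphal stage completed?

Daily DD above 5.9 °C: 8.7, 14.1, 19.0, 10.7, 16.0, 0.0, 11.1, 6.4, 19.9, 13.5.
Cumulative: 8.7, 22.8, 41.8, 52.5, 68.5, 68.5, 79.6, 86.0, 105.9, 119.4.
The total first reaches 104 DD on day 9.

day 9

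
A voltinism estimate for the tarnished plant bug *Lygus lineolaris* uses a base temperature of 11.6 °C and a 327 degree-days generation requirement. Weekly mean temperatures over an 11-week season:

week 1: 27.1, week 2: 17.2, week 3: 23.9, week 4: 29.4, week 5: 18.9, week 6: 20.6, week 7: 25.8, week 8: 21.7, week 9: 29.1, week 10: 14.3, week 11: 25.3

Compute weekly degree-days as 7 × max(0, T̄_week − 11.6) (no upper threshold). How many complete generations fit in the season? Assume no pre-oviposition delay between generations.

Weekly DD (7 × max(0, T̄ − 11.6)): 108.5, 39.2, 86.1, 124.6, 51.1, 63.0, 99.4, 70.7, 122.5, 18.9, 95.9.
Season total = 879.9 DD.
Complete generations = ⌊879.9 / 327⌋ = 2.

2 generations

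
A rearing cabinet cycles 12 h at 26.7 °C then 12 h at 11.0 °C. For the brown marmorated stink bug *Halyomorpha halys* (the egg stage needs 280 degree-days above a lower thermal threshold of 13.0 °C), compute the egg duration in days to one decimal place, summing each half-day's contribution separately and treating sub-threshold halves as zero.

40.9 days

Day half: max(0, 26.7 − 13.0) × 0.5 = 13.7 × 0.5 = 6.85 DD.
Night half: max(0, 11.0 − 13.0) × 0.5 = 0.0 × 0.5 = 0.00 DD.
Per 24 h: 6.85 DD/day.
Duration = 280 / 6.85 = 40.876 ≈ 40.9 days.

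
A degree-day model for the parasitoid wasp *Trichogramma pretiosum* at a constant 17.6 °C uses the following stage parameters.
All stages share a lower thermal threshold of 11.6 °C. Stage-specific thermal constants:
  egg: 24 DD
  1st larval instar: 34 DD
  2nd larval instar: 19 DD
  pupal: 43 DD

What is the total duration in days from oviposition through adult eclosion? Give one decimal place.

20.0 days

Daily accumulation at 17.6 °C = 17.6 − 11.6 = 6.0 DD/day.
Total K = 24 + 34 + 19 + 43 = 120 DD.
Total duration = 120 / 6.0 = 20.000 ≈ 20.0 days.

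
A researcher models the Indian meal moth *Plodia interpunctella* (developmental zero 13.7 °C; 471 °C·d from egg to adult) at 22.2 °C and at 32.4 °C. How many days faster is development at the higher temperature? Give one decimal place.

At 22.2 °C: 471 / (22.2 − 13.7) = 471 / 8.5 = 55.412 d.
At 32.4 °C: 471 / (32.4 − 13.7) = 471 / 18.7 = 25.187 d.
Difference = |55.412 − 25.187| = 30.225 ≈ 30.2 days.

30.2 days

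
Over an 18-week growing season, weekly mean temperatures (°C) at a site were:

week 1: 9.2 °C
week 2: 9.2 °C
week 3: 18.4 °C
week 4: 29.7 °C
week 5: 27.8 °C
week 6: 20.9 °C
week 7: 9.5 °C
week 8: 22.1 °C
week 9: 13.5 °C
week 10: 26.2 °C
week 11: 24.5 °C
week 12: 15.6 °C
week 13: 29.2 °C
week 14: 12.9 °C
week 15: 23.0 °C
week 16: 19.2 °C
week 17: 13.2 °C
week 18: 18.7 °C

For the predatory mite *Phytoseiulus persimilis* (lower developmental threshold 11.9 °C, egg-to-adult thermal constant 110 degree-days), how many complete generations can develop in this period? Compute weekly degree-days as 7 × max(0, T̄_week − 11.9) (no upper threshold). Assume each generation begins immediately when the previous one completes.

Weekly DD (7 × max(0, T̄ − 11.9)): 0.0, 0.0, 45.5, 124.6, 111.3, 63.0, 0.0, 71.4, 11.2, 100.1, 88.2, 25.9, 121.1, 7.0, 77.7, 51.1, 9.1, 47.6.
Season total = 954.8 DD.
Complete generations = ⌊954.8 / 110⌋ = 8.

8 generations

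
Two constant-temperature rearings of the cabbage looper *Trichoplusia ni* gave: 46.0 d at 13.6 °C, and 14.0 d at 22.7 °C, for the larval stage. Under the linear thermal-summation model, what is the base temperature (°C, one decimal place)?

Linear rate model ⇒ the product D·(T − T_b) is constant across temperatures.
46.0·(13.6 − T_b) = 14.0·(22.7 − T_b)
T_b = (46.0·13.6 − 14.0·22.7) / (46.0 − 14.0) = 307.80 / 32.0 = 9.619 °C ≈ 9.6 °C.

9.6 °C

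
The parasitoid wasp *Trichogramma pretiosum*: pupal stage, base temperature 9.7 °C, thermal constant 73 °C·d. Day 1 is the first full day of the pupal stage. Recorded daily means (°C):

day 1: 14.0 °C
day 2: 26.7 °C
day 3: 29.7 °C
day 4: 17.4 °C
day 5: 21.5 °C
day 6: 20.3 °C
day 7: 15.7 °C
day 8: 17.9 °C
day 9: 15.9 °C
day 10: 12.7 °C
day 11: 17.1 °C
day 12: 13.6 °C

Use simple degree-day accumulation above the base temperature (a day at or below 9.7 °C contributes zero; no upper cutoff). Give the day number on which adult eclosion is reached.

day 7

Daily DD above 9.7 °C: 4.3, 17.0, 20.0, 7.7, 11.8, 10.6, 6.0, 8.2, 6.2, 3.0, 7.4, 3.9.
Cumulative: 4.3, 21.3, 41.3, 49.0, 60.8, 71.4, 77.4, 85.6, 91.8, 94.8, 102.2, 106.1.
The total first reaches 73 DD on day 7.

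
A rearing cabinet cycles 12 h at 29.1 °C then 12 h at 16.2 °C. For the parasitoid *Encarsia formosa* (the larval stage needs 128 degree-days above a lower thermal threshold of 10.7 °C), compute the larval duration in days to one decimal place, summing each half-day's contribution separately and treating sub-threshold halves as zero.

10.7 days

Day half: max(0, 29.1 − 10.7) × 0.5 = 18.4 × 0.5 = 9.20 DD.
Night half: max(0, 16.2 − 10.7) × 0.5 = 5.5 × 0.5 = 2.75 DD.
Per 24 h: 11.95 DD/day.
Duration = 128 / 11.95 = 10.711 ≈ 10.7 days.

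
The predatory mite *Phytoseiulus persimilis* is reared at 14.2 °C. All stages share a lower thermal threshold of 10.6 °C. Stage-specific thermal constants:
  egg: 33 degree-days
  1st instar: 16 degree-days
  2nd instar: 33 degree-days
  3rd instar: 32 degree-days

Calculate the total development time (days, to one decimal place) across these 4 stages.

31.7 days

Daily accumulation at 14.2 °C = 14.2 − 10.6 = 3.6 DD/day.
Total K = 33 + 16 + 33 + 32 = 114 DD.
Total duration = 114 / 3.6 = 31.667 ≈ 31.7 days.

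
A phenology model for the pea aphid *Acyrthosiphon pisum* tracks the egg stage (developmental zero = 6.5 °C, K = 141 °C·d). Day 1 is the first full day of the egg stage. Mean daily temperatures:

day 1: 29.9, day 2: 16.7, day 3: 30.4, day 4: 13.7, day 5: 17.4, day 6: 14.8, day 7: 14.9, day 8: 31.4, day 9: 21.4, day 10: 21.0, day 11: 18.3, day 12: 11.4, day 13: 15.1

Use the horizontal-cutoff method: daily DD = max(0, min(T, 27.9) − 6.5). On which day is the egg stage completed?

day 11

Daily DD above 6.5 °C (capped at 21.4): 21.4, 10.2, 21.4, 7.2, 10.9, 8.3, 8.4, 21.4, 14.9, 14.5, 11.8, 4.9, 8.6.
Cumulative: 21.4, 31.6, 53.0, 60.2, 71.1, 79.4, 87.8, 109.2, 124.1, 138.6, 150.4, 155.3, 163.9.
The total first reaches 141 DD on day 11.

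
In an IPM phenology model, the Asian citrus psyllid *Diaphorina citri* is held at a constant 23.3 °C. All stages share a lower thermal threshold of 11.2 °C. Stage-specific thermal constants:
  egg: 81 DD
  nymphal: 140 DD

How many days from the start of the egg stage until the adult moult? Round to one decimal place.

18.3 days

Daily accumulation at 23.3 °C = 23.3 − 11.2 = 12.1 DD/day.
Total K = 81 + 140 = 221 DD.
Total duration = 221 / 12.1 = 18.264 ≈ 18.3 days.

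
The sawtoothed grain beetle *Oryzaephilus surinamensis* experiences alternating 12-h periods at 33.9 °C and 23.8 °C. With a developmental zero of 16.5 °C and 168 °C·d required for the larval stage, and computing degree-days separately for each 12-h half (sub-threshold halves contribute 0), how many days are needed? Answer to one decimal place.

13.6 days

Day half: max(0, 33.9 − 16.5) × 0.5 = 17.4 × 0.5 = 8.70 DD.
Night half: max(0, 23.8 − 16.5) × 0.5 = 7.3 × 0.5 = 3.65 DD.
Per 24 h: 12.35 DD/day.
Duration = 168 / 12.35 = 13.603 ≈ 13.6 days.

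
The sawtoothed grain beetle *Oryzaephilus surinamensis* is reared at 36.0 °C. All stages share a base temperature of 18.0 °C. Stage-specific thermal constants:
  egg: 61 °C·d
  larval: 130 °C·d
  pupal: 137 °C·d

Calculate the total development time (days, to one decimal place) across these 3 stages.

Daily accumulation at 36.0 °C = 36.0 − 18.0 = 18.0 DD/day.
Total K = 61 + 130 + 137 = 328 DD.
Total duration = 328 / 18.0 = 18.222 ≈ 18.2 days.

18.2 days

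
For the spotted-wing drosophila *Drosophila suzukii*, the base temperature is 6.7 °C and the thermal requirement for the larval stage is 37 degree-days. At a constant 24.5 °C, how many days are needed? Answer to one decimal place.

2.1 days

Daily accumulation = 24.5 − 6.7 = 17.8 DD/day.
Duration = 37 / 17.8 = 2.079 ≈ 2.1 days.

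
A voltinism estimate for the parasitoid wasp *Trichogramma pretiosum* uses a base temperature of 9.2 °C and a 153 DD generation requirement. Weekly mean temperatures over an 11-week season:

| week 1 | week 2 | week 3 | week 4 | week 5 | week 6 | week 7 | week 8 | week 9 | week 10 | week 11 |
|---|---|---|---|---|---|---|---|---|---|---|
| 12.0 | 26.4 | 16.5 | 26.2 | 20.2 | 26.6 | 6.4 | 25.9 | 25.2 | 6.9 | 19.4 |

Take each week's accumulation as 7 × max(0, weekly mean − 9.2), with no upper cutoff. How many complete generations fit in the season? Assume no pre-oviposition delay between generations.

Weekly DD (7 × max(0, T̄ − 9.2)): 19.6, 120.4, 51.1, 119.0, 77.0, 121.8, 0.0, 116.9, 112.0, 0.0, 71.4.
Season total = 809.2 DD.
Complete generations = ⌊809.2 / 153⌋ = 5.

5 generations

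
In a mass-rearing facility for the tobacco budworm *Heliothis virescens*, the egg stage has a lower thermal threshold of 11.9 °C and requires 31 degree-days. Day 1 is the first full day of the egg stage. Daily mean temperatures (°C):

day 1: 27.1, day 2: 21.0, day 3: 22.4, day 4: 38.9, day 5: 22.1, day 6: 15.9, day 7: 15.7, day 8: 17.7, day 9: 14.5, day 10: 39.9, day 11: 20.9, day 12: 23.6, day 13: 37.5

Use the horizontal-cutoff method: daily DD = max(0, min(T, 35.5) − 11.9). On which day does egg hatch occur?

Daily DD above 11.9 °C (capped at 23.6): 15.2, 9.1, 10.5, 23.6, 10.2, 4.0, 3.8, 5.8, 2.6, 23.6, 9.0, 11.7, 23.6.
Cumulative: 15.2, 24.3, 34.8, 58.4, 68.6, 72.6, 76.4, 82.2, 84.8, 108.4, 117.4, 129.1, 152.7.
The total first reaches 31 DD on day 3.

day 3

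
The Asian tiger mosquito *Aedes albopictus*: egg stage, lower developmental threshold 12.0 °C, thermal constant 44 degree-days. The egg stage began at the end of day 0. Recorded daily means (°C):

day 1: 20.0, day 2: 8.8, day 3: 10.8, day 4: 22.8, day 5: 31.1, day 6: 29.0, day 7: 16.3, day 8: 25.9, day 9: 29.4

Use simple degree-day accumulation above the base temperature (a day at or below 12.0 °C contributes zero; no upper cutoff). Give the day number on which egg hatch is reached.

day 6

Daily DD above 12.0 °C: 8.0, 0.0, 0.0, 10.8, 19.1, 17.0, 4.3, 13.9, 17.4.
Cumulative: 8.0, 8.0, 8.0, 18.8, 37.9, 54.9, 59.2, 73.1, 90.5.
The total first reaches 44 DD on day 6.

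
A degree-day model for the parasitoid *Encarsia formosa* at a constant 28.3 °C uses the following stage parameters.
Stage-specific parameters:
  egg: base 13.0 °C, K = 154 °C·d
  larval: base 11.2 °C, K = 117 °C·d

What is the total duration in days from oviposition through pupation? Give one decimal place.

egg: 154 / (28.3 − 13.0) = 154 / 15.3 = 10.065 d.
larval: 117 / (28.3 − 11.2) = 117 / 17.1 = 6.842 d.
Sum = 16.907 ≈ 16.9 days.

16.9 days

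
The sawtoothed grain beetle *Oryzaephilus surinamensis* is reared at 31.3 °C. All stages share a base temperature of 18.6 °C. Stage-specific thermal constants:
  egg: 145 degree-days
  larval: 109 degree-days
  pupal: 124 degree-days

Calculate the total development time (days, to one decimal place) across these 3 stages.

29.8 days

Daily accumulation at 31.3 °C = 31.3 − 18.6 = 12.7 DD/day.
Total K = 145 + 109 + 124 = 378 DD.
Total duration = 378 / 12.7 = 29.764 ≈ 29.8 days.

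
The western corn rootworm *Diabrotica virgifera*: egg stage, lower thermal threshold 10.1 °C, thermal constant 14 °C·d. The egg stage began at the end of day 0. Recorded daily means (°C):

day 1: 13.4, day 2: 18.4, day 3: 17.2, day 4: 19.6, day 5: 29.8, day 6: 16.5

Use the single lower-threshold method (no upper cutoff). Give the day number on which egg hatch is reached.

Daily DD above 10.1 °C: 3.3, 8.3, 7.1, 9.5, 19.7, 6.4.
Cumulative: 3.3, 11.6, 18.7, 28.2, 47.9, 54.3.
The total first reaches 14 DD on day 3.

day 3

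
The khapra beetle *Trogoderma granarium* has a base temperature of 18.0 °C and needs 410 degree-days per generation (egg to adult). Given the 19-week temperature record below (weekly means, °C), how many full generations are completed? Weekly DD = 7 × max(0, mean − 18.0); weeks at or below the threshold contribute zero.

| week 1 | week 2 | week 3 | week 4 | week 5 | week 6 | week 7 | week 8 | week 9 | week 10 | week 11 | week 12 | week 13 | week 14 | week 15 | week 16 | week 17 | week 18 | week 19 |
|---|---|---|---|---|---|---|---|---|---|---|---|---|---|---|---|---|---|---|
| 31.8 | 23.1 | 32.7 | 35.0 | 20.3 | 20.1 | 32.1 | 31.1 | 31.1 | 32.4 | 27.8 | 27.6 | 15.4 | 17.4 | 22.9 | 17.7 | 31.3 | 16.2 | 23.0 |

Weekly DD (7 × max(0, T̄ − 18.0)): 96.6, 35.7, 102.9, 119.0, 16.1, 14.7, 98.7, 91.7, 91.7, 100.8, 68.6, 67.2, 0.0, 0.0, 34.3, 0.0, 93.1, 0.0, 35.0.
Season total = 1066.1 DD.
Complete generations = ⌊1066.1 / 410⌋ = 2.

2 generations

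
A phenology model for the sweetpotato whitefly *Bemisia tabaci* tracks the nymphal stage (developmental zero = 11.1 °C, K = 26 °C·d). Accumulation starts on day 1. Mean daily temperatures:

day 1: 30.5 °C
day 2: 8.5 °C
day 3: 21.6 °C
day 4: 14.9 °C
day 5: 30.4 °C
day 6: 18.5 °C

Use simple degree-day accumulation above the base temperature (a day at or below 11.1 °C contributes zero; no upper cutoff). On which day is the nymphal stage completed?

day 3

Daily DD above 11.1 °C: 19.4, 0.0, 10.5, 3.8, 19.3, 7.4.
Cumulative: 19.4, 19.4, 29.9, 33.7, 53.0, 60.4.
The total first reaches 26 DD on day 3.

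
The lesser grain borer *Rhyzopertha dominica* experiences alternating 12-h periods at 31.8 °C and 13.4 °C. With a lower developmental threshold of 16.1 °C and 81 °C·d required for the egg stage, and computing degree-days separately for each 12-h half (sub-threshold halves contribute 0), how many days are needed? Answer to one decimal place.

Day half: max(0, 31.8 − 16.1) × 0.5 = 15.7 × 0.5 = 7.85 DD.
Night half: max(0, 13.4 − 16.1) × 0.5 = 0.0 × 0.5 = 0.00 DD.
Per 24 h: 7.85 DD/day.
Duration = 81 / 7.85 = 10.318 ≈ 10.3 days.

10.3 days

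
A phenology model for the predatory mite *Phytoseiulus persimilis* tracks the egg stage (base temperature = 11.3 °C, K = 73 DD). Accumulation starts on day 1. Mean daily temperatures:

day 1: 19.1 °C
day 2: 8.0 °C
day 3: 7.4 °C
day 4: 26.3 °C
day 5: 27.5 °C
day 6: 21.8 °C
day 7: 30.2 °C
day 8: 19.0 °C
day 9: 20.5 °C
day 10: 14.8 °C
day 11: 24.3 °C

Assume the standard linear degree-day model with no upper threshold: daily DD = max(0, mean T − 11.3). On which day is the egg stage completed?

day 8

Daily DD above 11.3 °C: 7.8, 0.0, 0.0, 15.0, 16.2, 10.5, 18.9, 7.7, 9.2, 3.5, 13.0.
Cumulative: 7.8, 7.8, 7.8, 22.8, 39.0, 49.5, 68.4, 76.1, 85.3, 88.8, 101.8.
The total first reaches 73 DD on day 8.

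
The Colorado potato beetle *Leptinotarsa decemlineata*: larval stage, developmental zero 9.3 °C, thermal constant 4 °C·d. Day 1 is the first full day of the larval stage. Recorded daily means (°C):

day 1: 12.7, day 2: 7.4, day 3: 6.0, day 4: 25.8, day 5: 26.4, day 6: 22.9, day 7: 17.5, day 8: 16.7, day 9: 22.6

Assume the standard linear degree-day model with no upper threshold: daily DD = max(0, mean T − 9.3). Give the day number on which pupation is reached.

Daily DD above 9.3 °C: 3.4, 0.0, 0.0, 16.5, 17.1, 13.6, 8.2, 7.4, 13.3.
Cumulative: 3.4, 3.4, 3.4, 19.9, 37.0, 50.6, 58.8, 66.2, 79.5.
The total first reaches 4 DD on day 4.

day 4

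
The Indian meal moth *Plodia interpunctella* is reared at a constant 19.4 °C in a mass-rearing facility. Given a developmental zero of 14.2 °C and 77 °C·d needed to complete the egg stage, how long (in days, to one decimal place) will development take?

Daily accumulation = 19.4 − 14.2 = 5.2 DD/day.
Duration = 77 / 5.2 = 14.808 ≈ 14.8 days.

14.8 days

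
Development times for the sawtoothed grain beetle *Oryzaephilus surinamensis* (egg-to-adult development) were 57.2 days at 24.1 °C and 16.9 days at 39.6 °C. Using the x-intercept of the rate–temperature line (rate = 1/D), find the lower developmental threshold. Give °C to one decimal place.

Linear rate model ⇒ the product D·(T − T_b) is constant across temperatures.
57.2·(24.1 − T_b) = 16.9·(39.6 − T_b)
T_b = (57.2·24.1 − 16.9·39.6) / (57.2 − 16.9) = 709.28 / 40.3 = 17.600 °C ≈ 17.6 °C.

17.6 °C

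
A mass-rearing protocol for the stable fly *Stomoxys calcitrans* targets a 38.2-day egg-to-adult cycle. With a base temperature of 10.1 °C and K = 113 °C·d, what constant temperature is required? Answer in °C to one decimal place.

Required daily accumulation = 113 / 38.2 = 2.958 DD/day.
T = T_base + 2.958 = 10.1 + 2.958 = 13.058 ≈ 13.1 °C.

13.1 °C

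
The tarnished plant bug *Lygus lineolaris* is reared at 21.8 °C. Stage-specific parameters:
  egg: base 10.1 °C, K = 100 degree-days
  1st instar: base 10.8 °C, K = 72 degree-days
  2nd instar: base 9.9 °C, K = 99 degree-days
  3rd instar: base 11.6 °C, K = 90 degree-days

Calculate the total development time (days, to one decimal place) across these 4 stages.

32.2 days

egg: 100 / (21.8 − 10.1) = 100 / 11.7 = 8.547 d.
1st instar: 72 / (21.8 − 10.8) = 72 / 11.0 = 6.545 d.
2nd instar: 99 / (21.8 − 9.9) = 99 / 11.9 = 8.319 d.
3rd instar: 90 / (21.8 − 11.6) = 90 / 10.2 = 8.824 d.
Sum = 32.235 ≈ 32.2 days.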